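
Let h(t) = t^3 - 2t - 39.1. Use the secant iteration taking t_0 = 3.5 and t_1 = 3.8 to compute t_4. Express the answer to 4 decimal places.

h(3.5) = -3.225000, h(3.8) = 8.172000
t_2 = 3.800000 − 8.172000·(3.800000 − 3.500000) / (8.172000 − (-3.225000)) = 3.800000 − (2.451600)/(11.397000) = 3.584891
h(3.584891) = -0.198767
t_3 = 3.584891 − (-0.198767)·(3.584891 − 3.800000) / (-0.198767 − 8.172000) = 3.584891 − (0.042757)/(-8.370767) = 3.589999
h(3.589999) = -0.011772
t_4 = 3.589999 − (-0.011772)·(3.589999 − 3.584891) / (-0.011772 − (-0.198767)) = 3.589999 − (-0.000060)/(0.186994) = 3.590320

3.5903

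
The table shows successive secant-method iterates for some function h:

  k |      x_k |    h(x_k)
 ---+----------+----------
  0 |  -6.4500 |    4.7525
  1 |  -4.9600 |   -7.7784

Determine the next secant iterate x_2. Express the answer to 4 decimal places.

x_2 = -4.9600 − (-7.7784)·(-4.9600 − (-6.4500)) / (-7.7784 − 4.7525)
   = -4.9600 − (-11.589816)/(-12.530900) = -5.884899

-5.8849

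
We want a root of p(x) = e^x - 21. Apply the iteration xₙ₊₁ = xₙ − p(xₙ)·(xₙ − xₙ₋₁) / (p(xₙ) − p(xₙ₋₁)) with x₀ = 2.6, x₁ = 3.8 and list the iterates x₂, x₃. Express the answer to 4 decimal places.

p(2.6) = -7.536262, p(3.8) = 23.701184
x₂ = 3.800000 − 23.701184·(3.800000 − 2.600000) / (23.701184 − (-7.536262)) = 3.800000 − (28.441421)/(31.237446) = 2.889509
p(2.889509) = -3.015527
x₃ = 2.889509 − (-3.015527)·(2.889509 − 3.800000) / (-3.015527 − 23.701184) = 2.889509 − (2.745611)/(-26.716712) = 2.992276

2.8895, 2.9923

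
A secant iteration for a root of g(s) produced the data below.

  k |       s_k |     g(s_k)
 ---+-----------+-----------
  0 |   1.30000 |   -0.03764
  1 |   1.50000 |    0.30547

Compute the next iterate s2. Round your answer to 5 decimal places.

s2 = 1.50000 − 0.30547·(1.50000 − 1.30000) / (0.30547 − (-0.03764))
   = 1.50000 − (0.0610940)/(0.3431100) = 1.3219405

1.32194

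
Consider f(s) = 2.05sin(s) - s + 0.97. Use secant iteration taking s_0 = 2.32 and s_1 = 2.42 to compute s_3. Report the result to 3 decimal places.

f(2.32) = 0.15107, f(2.42) = -0.09581
s_2 = 2.42000 − (-0.09581)·(2.42000 − 2.32000) / (-0.09581 − 0.15107) = 2.42000 − (-0.00958)/(-0.24688) = 2.38119
f(2.38119) = 0.00169
s_3 = 2.38119 − 0.00169·(2.38119 − 2.42000) / (0.00169 − (-0.09581)) = 2.38119 − (-0.00007)/(0.09750) = 2.38187

2.382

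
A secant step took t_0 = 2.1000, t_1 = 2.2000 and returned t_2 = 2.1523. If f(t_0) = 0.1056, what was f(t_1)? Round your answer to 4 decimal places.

The secant line through (2.1000, 0.1056) and (2.2000, f(t_1)) crosses zero at t_2 = 2.1523.
So (2.1000, 0.1056), (2.2000, f(t_1)), (2.1523, 0) are collinear:
f(t_1) = 0.1056 · (2.2000 − 2.1523) / (2.1000 − 2.1523) = 0.1056 · (0.047700)/(-0.052300) = -0.096312

-0.0963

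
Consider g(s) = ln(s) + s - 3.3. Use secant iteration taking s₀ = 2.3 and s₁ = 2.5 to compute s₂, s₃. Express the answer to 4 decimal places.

g(2.3) = -0.167091, g(2.5) = 0.116291
s₂ = 2.500000 − 0.116291·(2.500000 − 2.300000) / (0.116291 − (-0.167091)) = 2.500000 − (0.023258)/(0.283382) = 2.417926
g(2.417926) = 0.000837
s₃ = 2.417926 − 0.000837·(2.417926 − 2.500000) / (0.000837 − 0.116291) = 2.417926 − (-0.000069)/(-0.115454) = 2.417332

2.4179, 2.4173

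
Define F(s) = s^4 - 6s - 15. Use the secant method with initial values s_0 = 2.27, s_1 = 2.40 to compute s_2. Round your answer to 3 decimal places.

2.316

F(2.27) = -2.06762, F(2.40) = 3.77760
s_2 = 2.40000 − 3.77760·(2.40000 − 2.27000) / (3.77760 − (-2.06762)) = 2.40000 − (0.49109)/(5.84522) = 2.31598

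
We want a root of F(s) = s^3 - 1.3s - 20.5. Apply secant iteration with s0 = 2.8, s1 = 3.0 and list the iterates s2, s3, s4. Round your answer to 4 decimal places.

2.8914, 2.8949, 2.8950

F(2.8) = -2.188000, F(3.0) = 2.600000
s2 = 3.000000 − 2.600000·(3.000000 − 2.800000) / (2.600000 − (-2.188000)) = 3.000000 − (0.520000)/(4.788000) = 2.891395
F(2.891395) = -0.086270
s3 = 2.891395 − (-0.086270)·(2.891395 − 3.000000) / (-0.086270 − 2.600000) = 2.891395 − (0.009369)/(-2.686270) = 2.894883
F(2.894883) = -0.003221
s4 = 2.894883 − (-0.003221)·(2.894883 − 2.891395) / (-0.003221 − (-0.086270)) = 2.894883 − (-0.000011)/(0.083049) = 2.895018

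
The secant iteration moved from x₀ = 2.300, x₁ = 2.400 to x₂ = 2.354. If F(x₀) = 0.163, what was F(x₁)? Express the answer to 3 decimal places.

-0.139

The secant line through (2.300, 0.163) and (2.400, F(x₁)) crosses zero at x₂ = 2.354.
So (2.300, 0.163), (2.400, F(x₁)), (2.354, 0) are collinear:
F(x₁) = 0.163 · (2.400 − 2.354) / (2.300 − 2.354) = 0.163 · (0.04600)/(-0.05400) = -0.13885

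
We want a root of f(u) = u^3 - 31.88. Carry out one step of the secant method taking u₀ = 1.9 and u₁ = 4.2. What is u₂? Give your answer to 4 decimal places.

f(1.9) = -25.021000, f(4.2) = 42.208000
u₂ = 4.200000 − 42.208000·(4.200000 − 1.900000) / (42.208000 − (-25.021000)) = 4.200000 − (97.078400)/(67.229000) = 2.756004

2.7560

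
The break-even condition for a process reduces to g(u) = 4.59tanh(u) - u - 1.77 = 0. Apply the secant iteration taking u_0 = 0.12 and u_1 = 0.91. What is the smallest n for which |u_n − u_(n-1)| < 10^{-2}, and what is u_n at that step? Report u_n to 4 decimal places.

n = 5, u_n = 0.5594

g(0.12) = -1.341829, g(0.91) = 0.629997
u_2 = 0.910000 − 0.629997·(0.790000)/(1.971826) = 0.657596;  |Δ| = 0.252404
g(0.657596) = 0.219738
u_3 = 0.657596 − 0.219738·(-0.252404)/(-0.410260) = 0.522406;  |Δ| = 0.135189
g(0.522406) = -0.091249
u_4 = 0.522406 − (-0.091249)·(-0.135189)/(-0.310987) = 0.562073;  |Δ| = 0.039667
g(0.562073) = 0.006596
u_5 = 0.562073 − 0.006596·(0.039667)/(0.097845) = 0.559399;  |Δ| = 0.002674
|u_5 − u_4| = 0.002674 < 10^{-2}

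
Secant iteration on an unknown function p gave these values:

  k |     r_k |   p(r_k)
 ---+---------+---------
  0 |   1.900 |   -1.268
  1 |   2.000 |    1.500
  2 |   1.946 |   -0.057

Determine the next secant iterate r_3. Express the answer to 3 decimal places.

r_3 = 1.946 − (-0.057)·(1.946 − 2.000) / (-0.057 − 1.500)
   = 1.946 − (0.00308)/(-1.55700) = 1.94798

1.948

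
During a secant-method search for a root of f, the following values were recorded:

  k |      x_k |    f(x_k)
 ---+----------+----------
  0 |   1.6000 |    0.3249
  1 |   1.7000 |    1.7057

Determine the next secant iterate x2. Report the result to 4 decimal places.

x2 = 1.7000 − 1.7057·(1.7000 − 1.6000) / (1.7057 − 0.3249)
   = 1.7000 − (0.170570)/(1.380800) = 1.576470

1.5765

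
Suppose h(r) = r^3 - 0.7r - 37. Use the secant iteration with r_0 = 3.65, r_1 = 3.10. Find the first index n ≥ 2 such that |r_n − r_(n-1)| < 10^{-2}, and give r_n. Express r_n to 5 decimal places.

h(3.65) = 9.0721250, h(3.10) = -9.3790000
r_2 = 3.1000000 − (-9.3790000)·(-0.5500000)/(-18.4511250) = 3.3795737;  |Δ| = 0.2795737
h(3.3795737) = -0.7658371
r_3 = 3.3795737 − (-0.7658371)·(0.2795737)/(8.6131629) = 3.4044320;  |Δ| = 0.0248582
h(3.4044320) = 0.0747986
r_4 = 3.4044320 − 0.0747986·(0.0248582)/(0.8406357) = 3.4022201;  |Δ| = 0.0022118
|r_4 − r_3| = 0.0022118 < 10^{-2}

n = 4, r_n = 3.40222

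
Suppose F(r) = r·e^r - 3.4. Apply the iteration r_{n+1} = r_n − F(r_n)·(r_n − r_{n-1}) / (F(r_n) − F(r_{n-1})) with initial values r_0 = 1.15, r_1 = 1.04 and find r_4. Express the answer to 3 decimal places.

F(1.15) = 0.23192, F(1.04) = -0.45761
r_2 = 1.04000 − (-0.45761)·(1.04000 − 1.15000) / (-0.45761 − 0.23192) = 1.04000 − (0.05034)/(-0.68954) = 1.11300
F(1.11300) = -0.01260
r_3 = 1.11300 − (-0.01260)·(1.11300 − 1.04000) / (-0.01260 − (-0.45761)) = 1.11300 − (-0.00092)/(0.44502) = 1.11507
F(1.11507) = 0.00071
r_4 = 1.11507 − 0.00071·(1.11507 − 1.11300) / (0.00071 − (-0.01260)) = 1.11507 − (0.00000)/(0.01331) = 1.11496

1.115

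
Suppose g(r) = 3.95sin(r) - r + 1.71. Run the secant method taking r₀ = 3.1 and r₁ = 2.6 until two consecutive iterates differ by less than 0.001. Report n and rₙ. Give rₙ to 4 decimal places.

g(3.1) = -1.225756, g(2.6) = 1.146230
r₂ = 2.600000 − 1.146230·(-0.500000)/(2.371987) = 2.841618;  |Δ| = 0.241618
g(2.841618) = 0.035590
r₃ = 2.841618 − 0.035590·(0.241618)/(-1.110640) = 2.849361;  |Δ| = 0.007743
g(2.849361) = -0.001405
r₄ = 2.849361 − (-0.001405)·(0.007743)/(-0.036995) = 2.849067;  |Δ| = 0.000294
|r₄ − r₃| = 0.000294 < 0.001

n = 4, rₙ = 2.8491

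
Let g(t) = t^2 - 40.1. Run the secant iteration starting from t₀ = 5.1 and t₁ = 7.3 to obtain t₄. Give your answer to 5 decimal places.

6.33251

g(5.1) = -14.0900000, g(7.3) = 13.1900000
t₂ = 7.3000000 − 13.1900000·(7.3000000 − 5.1000000) / (13.1900000 − (-14.0900000)) = 7.3000000 − (29.0180000)/(27.2800000) = 6.2362903
g(6.2362903) = -1.2086830
t₃ = 6.2362903 − (-1.2086830)·(6.2362903 − 7.3000000) / (-1.2086830 − 13.1900000) = 6.2362903 − (1.2856878)/(-14.3986830) = 6.3255824
g(6.3255824) = -0.0870077
t₄ = 6.3255824 − (-0.0870077)·(6.3255824 − 6.2362903) / (-0.0870077 − (-1.2086830)) = 6.3255824 − (-0.0077691)/(1.1216753) = 6.3325087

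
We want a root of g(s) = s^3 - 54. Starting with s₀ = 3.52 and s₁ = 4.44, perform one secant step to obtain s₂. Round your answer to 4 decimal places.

3.7376

g(3.52) = -10.385792, g(4.44) = 33.528384
s₂ = 4.440000 − 33.528384·(4.440000 − 3.520000) / (33.528384 − (-10.385792)) = 4.440000 − (30.846113)/(43.914176) = 3.737582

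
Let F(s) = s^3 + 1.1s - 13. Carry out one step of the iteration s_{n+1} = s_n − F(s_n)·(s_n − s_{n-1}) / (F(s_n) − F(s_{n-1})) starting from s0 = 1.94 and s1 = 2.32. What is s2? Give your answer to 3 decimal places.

2.182

F(1.94) = -3.56462, F(2.32) = 2.03917
s2 = 2.32000 − 2.03917·(2.32000 − 1.94000) / (2.03917 − (-3.56462)) = 2.32000 − (0.77488)/(5.60378) = 2.18172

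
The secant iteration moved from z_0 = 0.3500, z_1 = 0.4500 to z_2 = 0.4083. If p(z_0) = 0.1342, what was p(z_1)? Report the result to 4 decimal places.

The secant line through (0.3500, 0.1342) and (0.4500, p(z_1)) crosses zero at z_2 = 0.4083.
So (0.3500, 0.1342), (0.4500, p(z_1)), (0.4083, 0) are collinear:
p(z_1) = 0.1342 · (0.4500 − 0.4083) / (0.3500 − 0.4083) = 0.1342 · (0.041700)/(-0.058300) = -0.095989

-0.0960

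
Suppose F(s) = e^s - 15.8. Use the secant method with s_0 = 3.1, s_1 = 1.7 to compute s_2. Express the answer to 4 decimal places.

F(3.1) = 6.397951, F(1.7) = -10.326053
s_2 = 1.700000 − (-10.326053)·(1.700000 − 3.100000) / (-10.326053 − 6.397951) = 1.700000 − (14.456474)/(-16.724004) = 2.564415

2.5644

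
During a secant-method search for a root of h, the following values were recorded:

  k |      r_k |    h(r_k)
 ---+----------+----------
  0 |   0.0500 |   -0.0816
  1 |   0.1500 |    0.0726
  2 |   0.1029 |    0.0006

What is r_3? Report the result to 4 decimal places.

r_3 = 0.1029 − 0.0006·(0.1029 − 0.1500) / (0.0006 − 0.0726)
   = 0.1029 − (-0.000028)/(-0.072000) = 0.102508

0.1025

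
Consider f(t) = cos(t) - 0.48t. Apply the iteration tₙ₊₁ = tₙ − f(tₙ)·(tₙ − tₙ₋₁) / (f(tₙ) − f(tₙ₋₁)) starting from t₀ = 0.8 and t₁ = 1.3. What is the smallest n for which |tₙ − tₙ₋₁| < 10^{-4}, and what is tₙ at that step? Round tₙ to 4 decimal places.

n = 5, tₙ = 1.0452

f(0.8) = 0.312707, f(1.3) = -0.356501
t₂ = 1.300000 − (-0.356501)·(0.500000)/(-0.669208) = 1.033639;  |Δ| = 0.266361
f(1.033639) = 0.015548
t₃ = 1.033639 − 0.015548·(-0.266361)/(0.372050) = 1.044771;  |Δ| = 0.011132
f(1.044771) = 0.000610
t₄ = 1.044771 − 0.000610·(0.011132)/(-0.014939) = 1.045225;  |Δ| = 0.000454
f(1.045225) = -0.000001
t₅ = 1.045225 − (-0.000001)·(0.000454)/(-0.000611) = 1.045224;  |Δ| = 0.000001
|t₅ − t₄| = 0.000001 < 10^{-4}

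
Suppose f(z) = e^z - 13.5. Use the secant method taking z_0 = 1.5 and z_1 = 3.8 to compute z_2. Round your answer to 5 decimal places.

f(1.5) = -9.0183109, f(3.8) = 31.2011845
z_2 = 3.8000000 − 31.2011845·(3.8000000 − 1.5000000) / (31.2011845 − (-9.0183109)) = 3.8000000 − (71.7627243)/(40.2194954) = 2.0157229

2.01572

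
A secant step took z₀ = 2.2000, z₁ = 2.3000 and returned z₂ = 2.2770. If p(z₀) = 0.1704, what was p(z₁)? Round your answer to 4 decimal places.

The secant line through (2.2000, 0.1704) and (2.3000, p(z₁)) crosses zero at z₂ = 2.2770.
So (2.2000, 0.1704), (2.3000, p(z₁)), (2.2770, 0) are collinear:
p(z₁) = 0.1704 · (2.3000 − 2.2770) / (2.2000 − 2.2770) = 0.1704 · (0.023000)/(-0.077000) = -0.050899

-0.0509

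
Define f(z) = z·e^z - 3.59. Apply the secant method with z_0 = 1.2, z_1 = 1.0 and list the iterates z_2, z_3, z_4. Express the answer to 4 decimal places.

1.1377, 1.1445, 1.1438

f(1.2) = 0.394140, f(1.0) = -0.871718
z_2 = 1.000000 − (-0.871718)·(1.000000 − 1.200000) / (-0.871718 − 0.394140) = 1.000000 − (0.174344)/(-1.265858) = 1.137728
f(1.137728) = -0.040664
z_3 = 1.137728 − (-0.040664)·(1.137728 − 1.000000) / (-0.040664 − (-0.871718)) = 1.137728 − (-0.005601)/(0.831054) = 1.144467
f(1.144467) = 0.004502
z_4 = 1.144467 − 0.004502·(1.144467 − 1.137728) / (0.004502 − (-0.040664)) = 1.144467 − (0.000030)/(0.045166) = 1.143795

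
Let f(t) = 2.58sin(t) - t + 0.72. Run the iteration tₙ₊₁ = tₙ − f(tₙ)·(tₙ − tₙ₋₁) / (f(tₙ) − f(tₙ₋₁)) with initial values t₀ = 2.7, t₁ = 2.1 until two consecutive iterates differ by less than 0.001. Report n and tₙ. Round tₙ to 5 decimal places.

f(2.7) = -0.8773599, f(2.1) = 0.8470802
t₂ = 2.1000000 − 0.8470802·(-0.6000000)/(1.7244401) = 2.3947322;  |Δ| = 0.2947322
f(2.3947322) = 0.0779603
t₃ = 2.3947322 − 0.0779603·(0.2947322)/(-0.7691199) = 2.4246072;  |Δ| = 0.0298749
f(2.4246072) = -0.0092496
t₄ = 2.4246072 − (-0.0092496)·(0.0298749)/(-0.0872099) = 2.4214386;  |Δ| = 0.0031686
f(2.4214386) = 0.0000726
t₅ = 2.4214386 − 0.0000726·(-0.0031686)/(0.0093223) = 2.4214633;  |Δ| = 0.0000247
|t₅ − t₄| = 0.0000247 < 0.001

n = 5, tₙ = 2.42146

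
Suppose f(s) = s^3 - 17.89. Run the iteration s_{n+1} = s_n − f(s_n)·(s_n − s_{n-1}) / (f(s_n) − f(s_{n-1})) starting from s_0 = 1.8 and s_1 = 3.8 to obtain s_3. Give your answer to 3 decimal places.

2.498

f(1.8) = -12.05800, f(3.8) = 36.98200
s_2 = 3.80000 − 36.98200·(3.80000 − 1.80000) / (36.98200 − (-12.05800)) = 3.80000 − (73.96400)/(49.04000) = 2.29176
f(2.29176) = -5.85327
s_3 = 2.29176 − (-5.85327)·(2.29176 − 3.80000) / (-5.85327 − 36.98200) = 2.29176 − (8.82813)/(-42.83527) = 2.49786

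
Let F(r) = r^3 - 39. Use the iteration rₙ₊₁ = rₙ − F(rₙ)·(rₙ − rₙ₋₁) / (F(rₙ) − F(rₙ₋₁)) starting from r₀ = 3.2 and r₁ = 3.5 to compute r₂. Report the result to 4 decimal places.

F(3.2) = -6.232000, F(3.5) = 3.875000
r₂ = 3.500000 − 3.875000·(3.500000 − 3.200000) / (3.875000 − (-6.232000)) = 3.500000 − (1.162500)/(10.107000) = 3.384981

3.3850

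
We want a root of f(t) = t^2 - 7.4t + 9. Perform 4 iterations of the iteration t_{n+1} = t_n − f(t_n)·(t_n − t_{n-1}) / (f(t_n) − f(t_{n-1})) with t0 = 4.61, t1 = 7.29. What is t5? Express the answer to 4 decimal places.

f(4.61) = -3.861900, f(7.29) = 8.198100
t2 = 7.290000 − 8.198100·(7.290000 − 4.610000) / (8.198100 − (-3.861900)) = 7.290000 − (21.970908)/(12.060000) = 5.468200
f(5.468200) = -1.563469
t3 = 5.468200 − (-1.563469)·(5.468200 − 7.290000) / (-1.563469 − 8.198100) = 5.468200 − (2.848327)/(-9.761569) = 5.759990
f(5.759990) = -0.446442
t4 = 5.759990 − (-0.446442)·(5.759990 − 5.468200) / (-0.446442 − (-1.563469)) = 5.759990 − (-0.130267)/(1.117027) = 5.876609
f(5.876609) = 0.047628
t5 = 5.876609 − 0.047628·(5.876609 − 5.759990) / (0.047628 − (-0.446442)) = 5.876609 − (0.005554)/(0.494070) = 5.865367

5.8654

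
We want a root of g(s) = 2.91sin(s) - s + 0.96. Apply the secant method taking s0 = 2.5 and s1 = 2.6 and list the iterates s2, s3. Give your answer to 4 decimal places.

g(2.5) = 0.201554, g(2.6) = -0.139891
s2 = 2.600000 − (-0.139891)·(2.600000 − 2.500000) / (-0.139891 − 0.201554) = 2.600000 − (-0.013989)/(-0.341445) = 2.559030
g(2.559030) = 0.001953
s3 = 2.559030 − 0.001953·(2.559030 − 2.600000) / (0.001953 − (-0.139891)) = 2.559030 − (-0.000080)/(0.141844) = 2.559594

2.5590, 2.5596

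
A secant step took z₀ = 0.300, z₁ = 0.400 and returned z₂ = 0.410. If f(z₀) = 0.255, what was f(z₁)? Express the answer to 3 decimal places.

The secant line through (0.300, 0.255) and (0.400, f(z₁)) crosses zero at z₂ = 0.410.
So (0.300, 0.255), (0.400, f(z₁)), (0.410, 0) are collinear:
f(z₁) = 0.255 · (0.400 − 0.410) / (0.300 − 0.410) = 0.255 · (-0.01000)/(-0.11000) = 0.02318

0.023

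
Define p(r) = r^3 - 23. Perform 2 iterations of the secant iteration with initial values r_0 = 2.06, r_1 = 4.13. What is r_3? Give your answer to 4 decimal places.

p(2.06) = -14.258184, p(4.13) = 47.444997
r_2 = 4.130000 − 47.444997·(4.130000 − 2.060000) / (47.444997 − (-14.258184)) = 4.130000 − (98.211144)/(61.703181) = 2.538329
p(2.538329) = -6.645250
r_3 = 2.538329 − (-6.645250)·(2.538329 − 4.130000) / (-6.645250 − 47.444997) = 2.538329 − (10.577050)/(-54.090247) = 2.733874

2.7339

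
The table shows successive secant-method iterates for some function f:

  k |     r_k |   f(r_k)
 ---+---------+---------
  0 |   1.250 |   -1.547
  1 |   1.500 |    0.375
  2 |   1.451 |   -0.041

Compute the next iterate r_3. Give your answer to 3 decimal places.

1.456

r_3 = 1.451 − (-0.041)·(1.451 − 1.500) / (-0.041 − 0.375)
   = 1.451 − (0.00201)/(-0.41600) = 1.45583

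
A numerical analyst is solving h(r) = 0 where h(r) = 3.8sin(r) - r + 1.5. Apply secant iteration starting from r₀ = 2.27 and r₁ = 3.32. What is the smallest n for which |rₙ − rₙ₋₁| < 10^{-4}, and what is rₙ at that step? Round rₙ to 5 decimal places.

n = 5, rₙ = 2.79409

h(2.27) = 2.1383488, h(3.32) = -2.4943572
r₂ = 3.3200000 − (-2.4943572)·(1.0500000)/(-4.6327060) = 2.7546555;  |Δ| = 0.5653445
h(2.7546555) = 0.1792891
r₃ = 2.7546555 − 0.1792891·(-0.5653445)/(2.6736463) = 2.7925663;  |Δ| = 0.0379108
h(2.7925663) = 0.0069694
r₄ = 2.7925663 − 0.0069694·(0.0379108)/(-0.1723197) = 2.7940995;  |Δ| = 0.0015333
h(2.7940995) = -0.0000406
r₅ = 2.7940995 − (-0.0000406)·(0.0015333)/(-0.0070100) = 2.7940907;  |Δ| = 0.0000089
|r₅ − r₄| = 0.0000089 < 10^{-4}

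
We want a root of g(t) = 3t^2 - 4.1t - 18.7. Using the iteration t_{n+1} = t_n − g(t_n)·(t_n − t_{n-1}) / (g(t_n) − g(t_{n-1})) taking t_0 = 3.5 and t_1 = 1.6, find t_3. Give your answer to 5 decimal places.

g(3.5) = 3.7000000, g(1.6) = -17.5800000
t_2 = 1.6000000 − (-17.5800000)·(1.6000000 − 3.5000000) / (-17.5800000 − 3.7000000) = 1.6000000 − (33.4020000)/(-21.2800000) = 3.1696429
g(3.1696429) = -1.5556282
t_3 = 3.1696429 − (-1.5556282)·(3.1696429 − 1.6000000) / (-1.5556282 − (-17.5800000)) = 3.1696429 − (-2.4417807)/(16.0243718) = 3.3220220

3.32202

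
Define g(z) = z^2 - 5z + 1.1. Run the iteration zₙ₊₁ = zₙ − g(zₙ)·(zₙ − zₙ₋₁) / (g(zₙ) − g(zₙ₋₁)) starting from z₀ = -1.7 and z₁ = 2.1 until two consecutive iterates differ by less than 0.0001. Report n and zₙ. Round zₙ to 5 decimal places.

n = 8, zₙ = 0.23064

g(-1.7) = 12.4900000, g(2.1) = -4.9900000
z₂ = 2.1000000 − (-4.9900000)·(3.8000000)/(-17.4800000) = 1.0152174;  |Δ| = 1.0847826
g(1.0152174) = -2.9454206
z₃ = 1.0152174 − (-2.9454206)·(-1.0847826)/(2.0445794) = -0.5475202;  |Δ| = 1.5627376
g(-0.5475202) = 4.1373793
z₄ = -0.5475202 − 4.1373793·(-1.5627376)/(7.0827999) = 0.3653445;  |Δ| = 0.9128647
g(0.3653445) = -0.5932460
z₅ = 0.3653445 − (-0.5932460)·(0.9128647)/(-4.7306253) = 0.2508664;  |Δ| = 0.1144782
g(0.2508664) = -0.0913978
z₆ = 0.2508664 − (-0.0913978)·(-0.1144782)/(0.5018482) = 0.2300173;  |Δ| = 0.0208490
g(0.2300173) = 0.0028214
z₇ = 0.2300173 − 0.0028214·(-0.0208490)/(0.0942193) = 0.2306416;  |Δ| = 0.0006243
g(0.2306416) = -0.0000126
z₈ = 0.2306416 − (-0.0000126)·(0.0006243)/(-0.0028341) = 0.2306389;  |Δ| = 0.0000028
|z₈ − z₇| = 0.0000028 < 0.0001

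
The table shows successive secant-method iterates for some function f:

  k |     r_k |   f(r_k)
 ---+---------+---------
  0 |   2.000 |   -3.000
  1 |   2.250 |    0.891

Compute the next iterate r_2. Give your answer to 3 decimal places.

2.193

r_2 = 2.250 − 0.891·(2.250 − 2.000) / (0.891 − (-3.000))
   = 2.250 − (0.22275)/(3.89100) = 2.19275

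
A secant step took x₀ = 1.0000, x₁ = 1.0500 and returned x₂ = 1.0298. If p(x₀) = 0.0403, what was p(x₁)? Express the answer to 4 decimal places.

-0.0273

The secant line through (1.0000, 0.0403) and (1.0500, p(x₁)) crosses zero at x₂ = 1.0298.
So (1.0000, 0.0403), (1.0500, p(x₁)), (1.0298, 0) are collinear:
p(x₁) = 0.0403 · (1.0500 − 1.0298) / (1.0000 − 1.0298) = 0.0403 · (0.020200)/(-0.029800) = -0.027317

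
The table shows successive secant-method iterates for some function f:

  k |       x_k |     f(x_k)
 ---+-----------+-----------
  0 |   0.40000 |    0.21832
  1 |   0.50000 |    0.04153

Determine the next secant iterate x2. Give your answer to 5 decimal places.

x2 = 0.50000 − 0.04153·(0.50000 − 0.40000) / (0.04153 − 0.21832)
   = 0.50000 − (0.0041530)/(-0.1767900) = 0.5234911

0.52349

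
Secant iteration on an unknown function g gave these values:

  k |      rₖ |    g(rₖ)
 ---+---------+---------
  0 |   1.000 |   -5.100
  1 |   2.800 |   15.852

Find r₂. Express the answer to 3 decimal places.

r₂ = 2.800 − 15.852·(2.800 − 1.000) / (15.852 − (-5.100))
   = 2.800 − (28.53360)/(20.95200) = 1.43814

1.438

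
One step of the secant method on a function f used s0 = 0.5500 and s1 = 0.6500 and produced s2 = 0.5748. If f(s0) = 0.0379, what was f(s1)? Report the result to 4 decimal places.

-0.1149

The secant line through (0.5500, 0.0379) and (0.6500, f(s1)) crosses zero at s2 = 0.5748.
So (0.5500, 0.0379), (0.6500, f(s1)), (0.5748, 0) are collinear:
f(s1) = 0.0379 · (0.6500 − 0.5748) / (0.5500 − 0.5748) = 0.0379 · (0.075200)/(-0.024800) = -0.114923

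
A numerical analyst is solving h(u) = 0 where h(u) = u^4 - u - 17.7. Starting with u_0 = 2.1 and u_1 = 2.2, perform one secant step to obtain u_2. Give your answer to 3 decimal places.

2.109

h(2.1) = -0.35190, h(2.2) = 3.52560
u_2 = 2.20000 − 3.52560·(2.20000 − 2.10000) / (3.52560 − (-0.35190)) = 2.20000 − (0.35256)/(3.87750) = 2.10908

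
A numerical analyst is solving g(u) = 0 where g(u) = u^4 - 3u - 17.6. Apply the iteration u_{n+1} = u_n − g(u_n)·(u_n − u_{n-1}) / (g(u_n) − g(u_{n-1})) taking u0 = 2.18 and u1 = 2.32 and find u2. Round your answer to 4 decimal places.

g(2.18) = -1.554694, g(2.32) = 4.410230
u2 = 2.320000 − 4.410230·(2.320000 − 2.180000) / (4.410230 − (-1.554694)) = 2.320000 − (0.617432)/(5.964924) = 2.216490

2.2165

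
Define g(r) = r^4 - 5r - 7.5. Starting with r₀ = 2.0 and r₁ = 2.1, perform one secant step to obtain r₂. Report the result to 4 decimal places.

g(2.0) = -1.500000, g(2.1) = 1.448100
r₂ = 2.100000 − 1.448100·(2.100000 − 2.000000) / (1.448100 − (-1.500000)) = 2.100000 − (0.144810)/(2.948100) = 2.050880

2.0509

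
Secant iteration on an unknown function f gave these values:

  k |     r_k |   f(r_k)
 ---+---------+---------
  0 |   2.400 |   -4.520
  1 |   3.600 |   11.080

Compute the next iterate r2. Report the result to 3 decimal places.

2.748

r2 = 3.600 − 11.080·(3.600 − 2.400) / (11.080 − (-4.520))
   = 3.600 − (13.29600)/(15.60000) = 2.74769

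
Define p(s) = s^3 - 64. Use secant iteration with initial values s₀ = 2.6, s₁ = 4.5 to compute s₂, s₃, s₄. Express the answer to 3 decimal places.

p(2.6) = -46.42400, p(4.5) = 27.12500
s₂ = 4.50000 − 27.12500·(4.50000 − 2.60000) / (27.12500 − (-46.42400)) = 4.50000 − (51.53750)/(73.54900) = 3.79928
p(3.79928) = -9.15933
s₃ = 3.79928 − (-9.15933)·(3.79928 − 4.50000) / (-9.15933 − 27.12500) = 3.79928 − (6.41816)/(-36.28433) = 3.97616
p(3.97616) = -1.13743
s₄ = 3.97616 − (-1.13743)·(3.97616 − 3.79928) / (-1.13743 − (-9.15933)) = 3.97616 − (-0.20119)/(8.02190) = 4.00124

3.799, 3.976, 4.001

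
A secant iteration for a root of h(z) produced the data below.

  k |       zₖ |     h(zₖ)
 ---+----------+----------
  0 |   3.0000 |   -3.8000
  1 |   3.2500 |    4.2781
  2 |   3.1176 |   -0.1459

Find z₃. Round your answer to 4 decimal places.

z₃ = 3.1176 − (-0.1459)·(3.1176 − 3.2500) / (-0.1459 − 4.2781)
   = 3.1176 − (0.019317)/(-4.424000) = 3.121966

3.1220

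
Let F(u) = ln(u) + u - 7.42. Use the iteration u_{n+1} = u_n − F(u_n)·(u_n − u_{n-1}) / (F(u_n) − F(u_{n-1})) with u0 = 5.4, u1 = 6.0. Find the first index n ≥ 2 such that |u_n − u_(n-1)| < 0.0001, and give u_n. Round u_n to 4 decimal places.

n = 4, u_n = 5.6826

F(5.4) = -0.333601, F(6.0) = 0.371759
u2 = 6.000000 − 0.371759·(0.600000)/(0.705361) = 5.683771;  |Δ| = 0.316229
F(5.683771) = 0.001386
u3 = 5.683771 − 0.001386·(-0.316229)/(-0.370374) = 5.682588;  |Δ| = 0.001183
F(5.682588) = -0.000006
u4 = 5.682588 − (-0.000006)·(-0.001183)/(-0.001391) = 5.682592;  |Δ| = 0.000005
|u4 − u3| = 0.000005 < 0.0001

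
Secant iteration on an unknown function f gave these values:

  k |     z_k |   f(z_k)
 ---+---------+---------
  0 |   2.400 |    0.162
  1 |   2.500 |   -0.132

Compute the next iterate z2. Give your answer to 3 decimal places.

z2 = 2.500 − (-0.132)·(2.500 − 2.400) / (-0.132 − 0.162)
   = 2.500 − (-0.01320)/(-0.29400) = 2.45510

2.455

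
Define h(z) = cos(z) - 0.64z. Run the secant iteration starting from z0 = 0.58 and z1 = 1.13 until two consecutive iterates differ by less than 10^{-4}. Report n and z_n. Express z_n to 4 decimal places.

n = 5, z_n = 0.9318

h(0.58) = 0.465263, h(1.13) = -0.296540
z2 = 1.130000 − (-0.296540)·(0.550000)/(-0.761803) = 0.915906;  |Δ| = 0.214094
h(0.915906) = 0.022892
z3 = 0.915906 − 0.022892·(-0.214094)/(0.319432) = 0.931249;  |Δ| = 0.015343
h(0.931249) = 0.000833
z4 = 0.931249 − 0.000833·(0.015343)/(-0.022059) = 0.931828;  |Δ| = 0.000579
h(0.931828) = -0.000003
z5 = 0.931828 − (-0.000003)·(0.000579)/(-0.000835) = 0.931826;  |Δ| = 0.000002
|z5 − z4| = 0.000002 < 10^{-4}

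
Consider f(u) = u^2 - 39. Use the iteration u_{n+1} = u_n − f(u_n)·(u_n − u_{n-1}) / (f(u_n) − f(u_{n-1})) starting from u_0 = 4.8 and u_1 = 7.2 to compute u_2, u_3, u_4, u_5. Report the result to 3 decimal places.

6.130, 6.237, 6.245, 6.245

f(4.8) = -15.96000, f(7.2) = 12.84000
u_2 = 7.20000 − 12.84000·(7.20000 − 4.80000) / (12.84000 − (-15.96000)) = 7.20000 − (30.81600)/(28.80000) = 6.13000
f(6.13000) = -1.42310
u_3 = 6.13000 − (-1.42310)·(6.13000 − 7.20000) / (-1.42310 − 12.84000) = 6.13000 − (1.52272)/(-14.26310) = 6.23676
f(6.23676) = -0.10283
u_4 = 6.23676 − (-0.10283)·(6.23676 − 6.13000) / (-0.10283 − (-1.42310)) = 6.23676 − (-0.01098)/(1.32027) = 6.24507
f(6.24507) = 0.00096
u_5 = 6.24507 − 0.00096·(6.24507 − 6.23676) / (0.00096 − (-0.10283)) = 6.24507 − (0.00001)/(0.10379) = 6.24500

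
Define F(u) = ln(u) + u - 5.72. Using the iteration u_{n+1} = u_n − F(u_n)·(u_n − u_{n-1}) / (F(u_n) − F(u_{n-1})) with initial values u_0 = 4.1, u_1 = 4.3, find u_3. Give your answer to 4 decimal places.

4.2687

F(4.1) = -0.209013, F(4.3) = 0.038615
u_2 = 4.300000 − 0.038615·(4.300000 − 4.100000) / (0.038615 − (-0.209013)) = 4.300000 − (0.007723)/(0.247628) = 4.268812
F(4.268812) = 0.000148
u_3 = 4.268812 − 0.000148·(4.268812 − 4.300000) / (0.000148 − 0.038615) = 4.268812 − (-0.000005)/(-0.038467) = 4.268692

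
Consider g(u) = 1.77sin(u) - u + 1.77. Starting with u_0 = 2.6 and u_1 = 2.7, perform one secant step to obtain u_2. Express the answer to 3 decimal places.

2.632

g(2.6) = 0.08244, g(2.7) = -0.17354
u_2 = 2.70000 − (-0.17354)·(2.70000 − 2.60000) / (-0.17354 − 0.08244) = 2.70000 − (-0.01735)/(-0.25598) = 2.63221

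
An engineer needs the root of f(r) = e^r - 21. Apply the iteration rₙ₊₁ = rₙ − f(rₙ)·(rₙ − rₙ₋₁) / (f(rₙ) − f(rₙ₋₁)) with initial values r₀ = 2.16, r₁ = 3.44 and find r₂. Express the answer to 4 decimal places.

2.8609

f(2.16) = -12.328862, f(3.44) = 10.186958
r₂ = 3.440000 − 10.186958·(3.440000 − 2.160000) / (10.186958 − (-12.328862)) = 3.440000 − (13.039306)/(22.515821) = 2.860882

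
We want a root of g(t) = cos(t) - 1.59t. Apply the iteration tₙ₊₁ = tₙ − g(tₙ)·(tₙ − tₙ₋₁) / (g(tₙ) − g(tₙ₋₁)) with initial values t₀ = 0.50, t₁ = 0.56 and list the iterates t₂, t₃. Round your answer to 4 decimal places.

0.5394, 0.5396

g(0.50) = 0.082583, g(0.56) = -0.043145
t₂ = 0.560000 − (-0.043145)·(0.560000 − 0.500000) / (-0.043145 − 0.082583) = 0.560000 − (-0.002589)/(-0.125727) = 0.539410
g(0.539410) = 0.000349
t₃ = 0.539410 − 0.000349·(0.539410 − 0.560000) / (0.000349 − (-0.043145)) = 0.539410 − (-0.000007)/(0.043494) = 0.539576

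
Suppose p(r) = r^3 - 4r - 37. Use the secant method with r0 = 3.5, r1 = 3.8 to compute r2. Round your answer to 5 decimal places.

p(3.5) = -8.1250000, p(3.8) = 2.6720000
r2 = 3.8000000 − 2.6720000·(3.8000000 − 3.5000000) / (2.6720000 − (-8.1250000)) = 3.8000000 − (0.8016000)/(10.7970000) = 3.7257572

3.72576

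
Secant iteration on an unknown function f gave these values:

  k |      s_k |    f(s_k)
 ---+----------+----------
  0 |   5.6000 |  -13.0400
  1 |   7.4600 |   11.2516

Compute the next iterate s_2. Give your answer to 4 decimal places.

s_2 = 7.4600 − 11.2516·(7.4600 − 5.6000) / (11.2516 − (-13.0400))
   = 7.4600 − (20.927976)/(24.291600) = 6.598469

6.5985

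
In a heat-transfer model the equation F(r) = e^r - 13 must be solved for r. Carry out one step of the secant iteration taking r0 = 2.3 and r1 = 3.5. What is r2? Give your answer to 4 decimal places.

2.4569

F(2.3) = -3.025818, F(3.5) = 20.115452
r2 = 3.500000 − 20.115452·(3.500000 − 2.300000) / (20.115452 − (-3.025818)) = 3.500000 − (24.138542)/(23.141270) = 2.456905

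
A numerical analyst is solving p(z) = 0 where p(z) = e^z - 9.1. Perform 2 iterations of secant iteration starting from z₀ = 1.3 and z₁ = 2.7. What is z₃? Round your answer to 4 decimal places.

p(1.3) = -5.430703, p(2.7) = 5.779732
z₂ = 2.700000 − 5.779732·(2.700000 − 1.300000) / (5.779732 − (-5.430703)) = 2.700000 − (8.091624)/(11.210435) = 1.978206
p(1.978206) = -1.870239
z₃ = 1.978206 − (-1.870239)·(1.978206 − 2.700000) / (-1.870239 − 5.779732) = 1.978206 − (1.349927)/(-7.649970) = 2.154668

2.1547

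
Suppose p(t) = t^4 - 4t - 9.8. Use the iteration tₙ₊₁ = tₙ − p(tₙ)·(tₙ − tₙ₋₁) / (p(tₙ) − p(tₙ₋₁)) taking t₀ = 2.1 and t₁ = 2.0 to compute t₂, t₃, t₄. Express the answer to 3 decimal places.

2.059, 2.061, 2.061

p(2.1) = 1.24810, p(2.0) = -1.80000
t₂ = 2.00000 − (-1.80000)·(2.00000 − 2.10000) / (-1.80000 − 1.24810) = 2.00000 − (0.18000)/(-3.04810) = 2.05905
p(2.05905) = -0.06116
t₃ = 2.05905 − (-0.06116)·(2.05905 − 2.00000) / (-0.06116 − (-1.80000)) = 2.05905 − (-0.00361)/(1.73884) = 2.06113
p(2.06113) = 0.00317
t₄ = 2.06113 − 0.00317·(2.06113 − 2.05905) / (0.00317 − (-0.06116)) = 2.06113 − (0.00001)/(0.06433) = 2.06103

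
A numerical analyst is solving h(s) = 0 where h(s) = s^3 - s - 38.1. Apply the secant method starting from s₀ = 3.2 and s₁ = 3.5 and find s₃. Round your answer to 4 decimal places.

3.4639

h(3.2) = -8.532000, h(3.5) = 1.275000
s₂ = 3.500000 − 1.275000·(3.500000 − 3.200000) / (1.275000 − (-8.532000)) = 3.500000 − (0.382500)/(9.807000) = 3.460997
h(3.460997) = -0.103435
s₃ = 3.460997 − (-0.103435)·(3.460997 − 3.500000) / (-0.103435 − 1.275000) = 3.460997 − (0.004034)/(-1.378435) = 3.463924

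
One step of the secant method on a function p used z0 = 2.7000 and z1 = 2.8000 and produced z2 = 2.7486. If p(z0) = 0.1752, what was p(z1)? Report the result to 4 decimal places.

-0.1853

The secant line through (2.7000, 0.1752) and (2.8000, p(z1)) crosses zero at z2 = 2.7486.
So (2.7000, 0.1752), (2.8000, p(z1)), (2.7486, 0) are collinear:
p(z1) = 0.1752 · (2.8000 − 2.7486) / (2.7000 − 2.7486) = 0.1752 · (0.051400)/(-0.048600) = -0.185294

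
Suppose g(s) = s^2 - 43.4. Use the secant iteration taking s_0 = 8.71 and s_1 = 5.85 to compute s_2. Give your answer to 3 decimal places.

6.480

g(8.71) = 32.46410, g(5.85) = -9.17750
s_2 = 5.85000 − (-9.17750)·(5.85000 − 8.71000) / (-9.17750 − 32.46410) = 5.85000 − (26.24765)/(-41.64160) = 6.48032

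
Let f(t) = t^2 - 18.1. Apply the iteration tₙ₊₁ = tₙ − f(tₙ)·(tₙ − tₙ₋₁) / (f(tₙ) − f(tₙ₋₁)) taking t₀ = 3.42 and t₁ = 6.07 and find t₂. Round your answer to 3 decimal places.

f(3.42) = -6.40360, f(6.07) = 18.74490
t₂ = 6.07000 − 18.74490·(6.07000 − 3.42000) / (18.74490 − (-6.40360)) = 6.07000 − (49.67399)/(25.14850) = 4.09477

4.095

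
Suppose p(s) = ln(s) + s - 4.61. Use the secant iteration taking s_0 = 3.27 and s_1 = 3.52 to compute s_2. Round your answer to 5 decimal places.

3.38988

p(3.27) = -0.1552100, p(3.52) = 0.1684610
s_2 = 3.5200000 − 0.1684610·(3.5200000 − 3.2700000) / (0.1684610 − (-0.1552100)) = 3.5200000 − (0.0421152)/(0.3236710) = 3.3898825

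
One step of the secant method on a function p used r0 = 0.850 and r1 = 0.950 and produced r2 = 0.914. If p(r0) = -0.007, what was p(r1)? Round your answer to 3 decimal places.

The secant line through (0.850, -0.007) and (0.950, p(r1)) crosses zero at r2 = 0.914.
So (0.850, -0.007), (0.950, p(r1)), (0.914, 0) are collinear:
p(r1) = -0.007 · (0.950 − 0.914) / (0.850 − 0.914) = -0.007 · (0.03600)/(-0.06400) = 0.00394

0.004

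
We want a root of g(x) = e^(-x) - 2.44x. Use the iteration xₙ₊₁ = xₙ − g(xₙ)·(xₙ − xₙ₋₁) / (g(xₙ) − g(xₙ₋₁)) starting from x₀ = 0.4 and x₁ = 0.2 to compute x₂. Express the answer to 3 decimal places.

g(0.4) = -0.30568, g(0.2) = 0.33073
x₂ = 0.20000 − 0.33073·(0.20000 − 0.40000) / (0.33073 − (-0.30568)) = 0.20000 − (-0.06615)/(0.63641) = 0.30394

0.304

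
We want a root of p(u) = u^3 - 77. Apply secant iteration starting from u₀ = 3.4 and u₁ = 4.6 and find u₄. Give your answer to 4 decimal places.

p(3.4) = -37.696000, p(4.6) = 20.336000
u₂ = 4.600000 − 20.336000·(4.600000 − 3.400000) / (20.336000 − (-37.696000)) = 4.600000 − (24.403200)/(58.032000) = 4.179487
p(4.179487) = -3.992245
u₃ = 4.179487 − (-3.992245)·(4.179487 − 4.600000) / (-3.992245 − 20.336000) = 4.179487 − (1.678790)/(-24.328245) = 4.248493
p(4.248493) = -0.316007
u₄ = 4.248493 − (-0.316007)·(4.248493 − 4.179487) / (-0.316007 − (-3.992245)) = 4.248493 − (-0.021806)/(3.676238) = 4.254425

4.2544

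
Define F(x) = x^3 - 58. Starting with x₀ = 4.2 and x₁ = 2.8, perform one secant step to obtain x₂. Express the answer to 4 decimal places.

F(4.2) = 16.088000, F(2.8) = -36.048000
x₂ = 2.800000 − (-36.048000)·(2.800000 − 4.200000) / (-36.048000 − 16.088000) = 2.800000 − (50.467200)/(-52.136000) = 3.767991

3.7680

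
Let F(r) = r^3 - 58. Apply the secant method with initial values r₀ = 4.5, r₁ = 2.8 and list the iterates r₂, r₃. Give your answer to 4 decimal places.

F(4.5) = 33.125000, F(2.8) = -36.048000
r₂ = 2.800000 − (-36.048000)·(2.800000 − 4.500000) / (-36.048000 − 33.125000) = 2.800000 − (61.281600)/(-69.173000) = 3.685918
F(3.685918) = -7.923153
r₃ = 3.685918 − (-7.923153)·(3.685918 − 2.800000) / (-7.923153 − (-36.048000)) = 3.685918 − (-7.019263)/(28.124847) = 3.935493

3.6859, 3.9355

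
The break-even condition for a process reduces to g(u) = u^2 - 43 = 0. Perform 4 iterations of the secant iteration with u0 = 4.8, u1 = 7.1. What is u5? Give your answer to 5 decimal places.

g(4.8) = -19.9600000, g(7.1) = 7.4100000
u2 = 7.1000000 − 7.4100000·(7.1000000 − 4.8000000) / (7.4100000 − (-19.9600000)) = 7.1000000 − (17.0430000)/(27.3700000) = 6.4773109
g(6.4773109) = -1.0444432
u3 = 6.4773109 − (-1.0444432)·(6.4773109 − 7.1000000) / (-1.0444432 − 7.4100000) = 6.4773109 − (0.6503634)/(-8.4544432) = 6.5542366
g(6.5542366) = -0.0419832
u4 = 6.5542366 − (-0.0419832)·(6.5542366 − 6.4773109) / (-0.0419832 − (-1.0444432)) = 6.5542366 − (-0.0032296)/(1.0024600) = 6.5574582
g(6.5574582) = 0.0002582
u5 = 6.5574582 − 0.0002582·(6.5574582 − 6.5542366) / (0.0002582 − (-0.0419832)) = 6.5574582 − (0.0000008)/(0.0422414) = 6.5574385

6.55744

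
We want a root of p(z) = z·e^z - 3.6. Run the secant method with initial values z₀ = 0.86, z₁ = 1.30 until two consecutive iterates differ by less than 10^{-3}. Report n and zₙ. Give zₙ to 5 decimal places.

n = 5, zₙ = 1.14528

p(0.86) = -1.5676818, p(1.30) = 1.1700857
z₂ = 1.3000000 − 1.1700857·(0.4400000)/(2.7377675) = 1.1119498;  |Δ| = 0.1880502
p(1.1119498) = -0.2193606
z₃ = 1.1119498 − (-0.2193606)·(-0.1880502)/(-1.3894462) = 1.1416385;  |Δ| = 0.0296887
p(1.1416385) = -0.0245074
z₄ = 1.1416385 − (-0.0245074)·(0.0296887)/(0.1948532) = 1.1453725;  |Δ| = 0.0037341
p(1.1453725) = 0.0006070
z₅ = 1.1453725 − 0.0006070·(0.0037341)/(0.0251144) = 1.1452823;  |Δ| = 0.0000903
|z₅ − z₄| = 0.0000903 < 10^{-3}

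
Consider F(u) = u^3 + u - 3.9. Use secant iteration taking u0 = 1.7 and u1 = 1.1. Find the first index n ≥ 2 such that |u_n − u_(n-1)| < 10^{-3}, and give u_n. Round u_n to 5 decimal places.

n = 5, u_n = 1.36374

F(1.7) = 2.7130000, F(1.1) = -1.4690000
u2 = 1.1000000 − (-1.4690000)·(-0.6000000)/(-4.1820000) = 1.3107604;  |Δ| = 0.2107604
F(1.3107604) = -0.3372315
u3 = 1.3107604 − (-0.3372315)·(0.2107604)/(1.1317685) = 1.3735604;  |Δ| = 0.0628000
F(1.3735604) = 0.0650131
u4 = 1.3735604 − 0.0650131·(0.0628000)/(0.4022446) = 1.3634103;  |Δ| = 0.0101501
F(1.3634103) = -0.0021631
u5 = 1.3634103 − (-0.0021631)·(-0.0101501)/(-0.0671762) = 1.3637371;  |Δ| = 0.0003268
|u5 − u4| = 0.0003268 < 10^{-3}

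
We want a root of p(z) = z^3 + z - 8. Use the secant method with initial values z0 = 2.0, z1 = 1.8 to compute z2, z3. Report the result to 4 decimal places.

1.8311, 1.8338

p(2.0) = 2.000000, p(1.8) = -0.368000
z2 = 1.800000 − (-0.368000)·(1.800000 − 2.000000) / (-0.368000 − 2.000000) = 1.800000 − (0.073600)/(-2.368000) = 1.831081
p(1.831081) = -0.029564
z3 = 1.831081 − (-0.029564)·(1.831081 − 1.800000) / (-0.029564 − (-0.368000)) = 1.831081 − (-0.000919)/(0.338436) = 1.833796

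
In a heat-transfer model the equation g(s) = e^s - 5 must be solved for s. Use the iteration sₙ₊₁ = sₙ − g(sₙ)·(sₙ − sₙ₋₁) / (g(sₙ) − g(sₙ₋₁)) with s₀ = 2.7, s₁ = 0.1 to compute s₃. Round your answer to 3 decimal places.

g(2.7) = 9.87973, g(0.1) = -3.89483
s₂ = 0.10000 − (-3.89483)·(0.10000 − 2.70000) / (-3.89483 − 9.87973) = 0.10000 − (10.12656)/(-13.77456) = 0.83516
g(0.83516) = -2.69481
s₃ = 0.83516 − (-2.69481)·(0.83516 − 0.10000) / (-2.69481 − (-3.89483)) = 0.83516 − (-1.98113)/(1.20002) = 2.48607

2.486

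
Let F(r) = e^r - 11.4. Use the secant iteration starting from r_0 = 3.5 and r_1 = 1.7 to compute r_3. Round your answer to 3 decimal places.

F(3.5) = 21.71545, F(1.7) = -5.92605
r_2 = 1.70000 − (-5.92605)·(1.70000 − 3.50000) / (-5.92605 − 21.71545) = 1.70000 − (10.66689)/(-27.64150) = 2.08590
F(2.08590) = -3.34815
r_3 = 2.08590 − (-3.34815)·(2.08590 − 1.70000) / (-3.34815 − (-5.92605)) = 2.08590 − (-1.29206)/(2.57790) = 2.58711

2.587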